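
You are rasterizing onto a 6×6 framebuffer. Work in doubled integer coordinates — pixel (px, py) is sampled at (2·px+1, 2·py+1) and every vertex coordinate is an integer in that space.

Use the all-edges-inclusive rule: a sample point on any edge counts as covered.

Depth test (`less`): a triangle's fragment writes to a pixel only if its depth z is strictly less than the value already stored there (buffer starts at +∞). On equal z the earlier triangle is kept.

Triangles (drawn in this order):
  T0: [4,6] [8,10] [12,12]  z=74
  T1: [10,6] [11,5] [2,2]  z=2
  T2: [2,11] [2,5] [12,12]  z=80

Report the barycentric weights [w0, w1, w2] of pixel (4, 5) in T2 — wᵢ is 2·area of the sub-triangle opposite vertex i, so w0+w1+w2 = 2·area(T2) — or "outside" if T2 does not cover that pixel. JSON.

T0:
  2·area = 8  (B↔C swapped to make it positive)
  edge (4, 6)→(12, 12): d=(8,6) inclusive
  edge (12, 12)→(8, 10): d=(-4,-2) inclusive
  edge (8, 10)→(4, 6): d=(-4,-4) inclusive
    (0,1)@(1, 3): e=[-6,14,0] → ·  [on edge]
    (1,2)@(3, 5): e=[-2,10,0] → ·  [on edge]
    (2,3)@(5, 7): e=[2,6,0] → #  [on edge]
    (3,3)@(7, 7): e=[-10,10,8] → ·
    (2,4)@(5, 9): e=[18,-2,-8] → ·
    (3,4)@(7, 9): e=[6,2,0] → #  [on edge]
    (4,4)@(9, 9): e=[-6,6,8] → ·
    (3,5)@(7, 11): e=[22,-6,-8] → ·
    (4,5)@(9, 11): e=[10,-2,0] → ·  [on edge]
  covered (2 px):
    · · · · · ·
    · · · · · ·
    · · · · · ·
    · · # · · ·
    · · · # · ·
    · · · · · ·
T1:
  2·area = 12  (B↔C swapped to make it positive)
  edge (10, 6)→(2, 2): d=(-8,-4) inclusive
  edge (2, 2)→(11, 5): d=(9,3) inclusive
  edge (11, 5)→(10, 6): d=(-1,1) inclusive
    (2,1)@(5, 3): e=[4,0,8] → #  [on edge]
    (3,1)@(7, 3): e=[12,-6,6] → ·
    (2,2)@(5, 5): e=[-12,18,6] → ·
    (4,2)@(9, 5): e=[4,6,2] → #
    (5,2)@(11, 5): e=[12,0,0] → #  [on edge]
    (4,3)@(9, 7): e=[-12,24,0] → ·  [on edge]
    (5,3)@(11, 7): e=[-4,18,-2] → ·
    (3,4)@(7, 9): e=[-36,48,0] → ·  [on edge]
    (2,5)@(5, 11): e=[-60,72,0] → ·  [on edge]
  covered (3 px):
    · · · · · ·
    · · # · · ·
    · · · · # #
    · · · · · ·
    · · · · · ·
    · · · · · ·
T2:
  2·area = 60
  edge (2, 11)→(2, 5): d=(0,-6) inclusive
  edge (2, 5)→(12, 12): d=(10,7) inclusive
  edge (12, 12)→(2, 11): d=(-10,-1) inclusive
    (1,3)@(3, 7): e=[6,13,41] → #
    (2,3)@(5, 7): e=[18,-1,43] → ·
    (1,4)@(3, 9): e=[6,33,21] → #
    (2,4)@(5, 9): e=[18,19,23] → #
    (3,4)@(7, 9): e=[30,5,25] → #
    (4,4)@(9, 9): e=[42,-9,27] → ·
    (1,5)@(3, 11): e=[6,53,1] → #
    (4,5)@(9, 11): e=[42,11,7] → #
    (5,5)@(11, 11): e=[54,-3,9] → ·
  covered (8 px):
    · · · · · ·
    · · · · · ·
    · · · · · ·
    · # · · · ·
    · # # # · ·
    · # # # # ·

Answer: [11,7,42]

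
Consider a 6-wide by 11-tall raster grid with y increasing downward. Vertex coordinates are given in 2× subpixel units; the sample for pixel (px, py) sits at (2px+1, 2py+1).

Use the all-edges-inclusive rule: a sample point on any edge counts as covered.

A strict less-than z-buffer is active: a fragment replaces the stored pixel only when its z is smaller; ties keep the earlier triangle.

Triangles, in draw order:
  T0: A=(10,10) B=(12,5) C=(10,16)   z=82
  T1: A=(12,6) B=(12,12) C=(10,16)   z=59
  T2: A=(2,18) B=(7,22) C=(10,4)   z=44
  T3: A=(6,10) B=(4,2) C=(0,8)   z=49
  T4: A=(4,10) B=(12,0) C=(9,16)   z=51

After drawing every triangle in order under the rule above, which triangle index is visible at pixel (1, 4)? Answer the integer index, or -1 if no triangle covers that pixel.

T0:
  2·area = 12
  edge (10, 10)→(12, 5): d=(2,-5) inclusive
  edge (12, 5)→(10, 16): d=(-2,11) inclusive
  edge (10, 16)→(10, 10): d=(0,-6) inclusive
    (5,4)@(11, 9): e=[3,3,6] → X
    (5,5)@(11, 11): e=[7,-1,6] → .
  covered (1 px):
    . . . . . .
    . . . . . .
    . . . . . .
    . . . . . .
    . . . . . X
    . . . . . .
    . . . . . .
    . . . . . .
    . . . . . .
    . . . . . .
    . . . . . .
T1:
  2·area = 12
  edge (12, 6)→(12, 12): d=(0,6) inclusive
  edge (12, 12)→(10, 16): d=(-2,4) inclusive
  edge (10, 16)→(12, 6): d=(2,-10) inclusive
    (5,5)@(11, 11): e=[6,6,0] → X  [on edge]
    (5,6)@(11, 13): e=[6,2,4] → X
    (5,7)@(11, 15): e=[6,-2,8] → .
    (4,10)@(9, 21): e=[18,-6,0] → .  [on edge]
  covered (2 px):
    . . . . . .
    . . . . . .
    . . . . . .
    . . . . . .
    . . . . . .
    . . . . . X
    . . . . . X
    . . . . . .
    . . . . . .
    . . . . . .
    . . . . . .
T2:
  2·area = 102  (B↔C swapped to make it positive)
  edge (2, 18)→(10, 4): d=(8,-14) inclusive
  edge (10, 4)→(7, 22): d=(-3,18) inclusive
  edge (7, 22)→(2, 18): d=(-5,-4) inclusive
    (4,3)@(9, 7): e=[10,9,83] → X
    (5,3)@(11, 7): e=[38,-27,91] → .
    (4,4)@(9, 9): e=[26,3,73] → X
    (5,4)@(11, 9): e=[54,-33,81] → .
    (3,5)@(7, 11): e=[14,33,55] → X
    (4,5)@(9, 11): e=[42,-3,63] → .
    (2,6)@(5, 13): e=[2,63,37] → X
    (4,6)@(9, 13): e=[58,-9,53] → .
    (2,7)@(5, 15): e=[18,57,27] → X
    (4,7)@(9, 15): e=[74,-15,43] → .
    (1,8)@(3, 17): e=[6,87,9] → X
    (4,8)@(9, 17): e=[90,-21,33] → .
  covered (13 px):
    . . . . . .
    . . . . . .
    . . . . . .
    . . . . X .
    . . . . X .
    . . . X . .
    . . X X . .
    . . X X . .
    . X X X . .
    . . X X . .
    . . . X . .
T3:
  2·area = 44  (B↔C swapped to make it positive)
  edge (6, 10)→(0, 8): d=(-6,-2) inclusive
  edge (0, 8)→(4, 2): d=(4,-6) inclusive
  edge (4, 2)→(6, 10): d=(2,8) inclusive
    (1,2)@(3, 5): e=[24,6,14] → X
    (2,2)@(5, 5): e=[28,18,-2] → .
    (0,3)@(1, 7): e=[8,2,34] → X
    (2,3)@(5, 7): e=[16,26,2] → X
    (3,3)@(7, 7): e=[20,38,-14] → .
    (0,4)@(1, 9): e=[-4,10,38] → .
    (1,4)@(3, 9): e=[0,22,22] → X  [on edge]
    (3,4)@(7, 9): e=[8,46,-10] → .
    (1,5)@(3, 11): e=[-12,30,26] → .
    (2,5)@(5, 11): e=[-8,42,10] → .
    (4,5)@(9, 11): e=[0,66,-22] → .  [on edge]
  covered (6 px):
    . . . . . .
    . . . . . .
    . X . . . .
    X X X . . .
    . X X . . .
    . . . . . .
    . . . . . .
    . . . . . .
    . . . . . .
    . . . . . .
    . . . . . .
T4:
  2·area = 98
  edge (4, 10)→(12, 0): d=(8,-10) inclusive
  edge (12, 0)→(9, 16): d=(-3,16) inclusive
  edge (9, 16)→(4, 10): d=(-5,-6) inclusive
    (5,1)@(11, 3): e=[14,7,77] → X
    (4,2)@(9, 5): e=[10,33,55] → X
    (3,3)@(7, 7): e=[6,59,33] → X
    (5,3)@(11, 7): e=[46,-5,57] → .
    (2,4)@(5, 9): e=[2,85,11] → X
    (5,4)@(11, 9): e=[62,-11,47] → .
    (2,5)@(5, 11): e=[18,79,1] → X
    (5,5)@(11, 11): e=[78,-17,37] → .
    (2,6)@(5, 13): e=[34,73,-9] → .
    (3,6)@(7, 13): e=[54,41,3] → X
    (5,6)@(11, 13): e=[94,-23,27] → .
    (3,7)@(7, 15): e=[70,35,-7] → .
  covered (14 px):
    . . . . . .
    . . . . . X
    . . . . X X
    . . . X X .
    . . X X X .
    . . X X X .
    . . . X X .
    . . . . X .
    . . . . . .
    . . . . . .
    . . . . . .

Z-buffer (winner per pixel, '.' = empty):
  . . . . . .
  . . . . . 4
  . 3 . . 4 4
  3 3 3 4 2 .
  . 3 3 4 2 0
  . . 4 2 4 1
  . . 2 2 4 1
  . . 2 2 4 .
  . 2 2 2 . .
  . . 2 2 . .
  . . . 2 . .

Answer: 3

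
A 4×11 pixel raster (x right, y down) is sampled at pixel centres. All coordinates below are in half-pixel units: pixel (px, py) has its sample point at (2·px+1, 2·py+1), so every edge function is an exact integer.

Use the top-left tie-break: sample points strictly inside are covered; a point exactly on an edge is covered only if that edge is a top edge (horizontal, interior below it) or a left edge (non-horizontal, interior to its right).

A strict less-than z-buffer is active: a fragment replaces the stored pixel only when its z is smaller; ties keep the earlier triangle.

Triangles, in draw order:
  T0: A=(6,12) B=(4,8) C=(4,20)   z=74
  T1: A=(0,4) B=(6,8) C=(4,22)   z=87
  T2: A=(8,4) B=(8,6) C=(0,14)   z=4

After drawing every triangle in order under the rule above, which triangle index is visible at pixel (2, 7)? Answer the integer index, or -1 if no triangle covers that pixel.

T0:
  2·area = 24  (B↔C swapped to make it positive)
  edge (6, 12)→(4, 20): d=(-2,8) right/bottom  bias=-1
  edge (4, 20)→(4, 8): d=(0,-12) top-left  bias=+0
  edge (4, 8)→(6, 12): d=(2,4) right/bottom  bias=-1
    (2,5)@(5, 11): e=[10,12,2] → #
    (3,5)@(7, 11): e=[-6,36,-6] → ·
    (2,6)@(5, 13): e=[6,12,6] → #
    (3,6)@(7, 13): e=[-10,36,-2] → ·
    (2,7)@(5, 15): e=[2,12,10] → #
    (3,7)@(7, 15): e=[-14,36,2] → ·
    (2,8)@(5, 17): e=[-2,12,14] → ·
  covered (3 px):
    · · · ·
    · · · ·
    · · · ·
    · · · ·
    · · · ·
    · · # ·
    · · # ·
    · · # ·
    · · · ·
    · · · ·
    · · · ·
T1:
  2·area = 92
  edge (0, 4)→(6, 8): d=(6,4) right/bottom  bias=-1
  edge (6, 8)→(4, 22): d=(-2,14) right/bottom  bias=-1
  edge (4, 22)→(0, 4): d=(-4,-18) top-left  bias=+0
    (3,0)@(7, 1): e=[-46,0,138] → ·  [on edge]
    (0,2)@(1, 5): e=[2,76,14] → #
    (1,2)@(3, 5): e=[-6,48,50] → ·
    (0,3)@(1, 7): e=[14,72,6] → #
    (1,3)@(3, 7): e=[6,44,42] → #
    (2,3)@(5, 7): e=[-2,16,78] → ·
    (0,4)@(1, 9): e=[26,68,-2] → ·
    (1,4)@(3, 9): e=[18,40,34] → #
    (2,4)@(5, 9): e=[10,12,70] → #
    (3,4)@(7, 9): e=[2,-16,106] → ·
    (1,5)@(3, 11): e=[30,36,26] → #
    (3,5)@(7, 11): e=[14,-20,98] → ·
    (2,7)@(5, 15): e=[46,0,46] → ·  [on edge]
  covered (11 px):
    · · · ·
    · · · ·
    # · · ·
    # # · ·
    · # # ·
    · # # ·
    · # # ·
    · # · ·
    · # · ·
    · · · ·
    · · · ·
T2:
  2·area = 16
  edge (8, 4)→(8, 6): d=(0,2) right/bottom  bias=-1
  edge (8, 6)→(0, 14): d=(-8,8) right/bottom  bias=-1
  edge (0, 14)→(8, 4): d=(8,-10) top-left  bias=+0
    (3,3)@(7, 7): e=[2,0,14] → ·  [on edge]
    (2,4)@(5, 9): e=[6,0,10] → ·  [on edge]
    (1,5)@(3, 11): e=[10,0,6] → ·  [on edge]
    (0,6)@(1, 13): e=[14,0,2] → ·  [on edge]
  covered (0 px):
    · · · ·
    · · · ·
    · · · ·
    · · · ·
    · · · ·
    · · · ·
    · · · ·
    · · · ·
    · · · ·
    · · · ·
    · · · ·

Z-buffer (winner per pixel, '.' = empty):
  . . . .
  . . . .
  1 . . .
  1 1 . .
  . 1 1 .
  . 1 0 .
  . 1 0 .
  . 1 0 .
  . 1 . .
  . . . .
  . . . .

Result: 0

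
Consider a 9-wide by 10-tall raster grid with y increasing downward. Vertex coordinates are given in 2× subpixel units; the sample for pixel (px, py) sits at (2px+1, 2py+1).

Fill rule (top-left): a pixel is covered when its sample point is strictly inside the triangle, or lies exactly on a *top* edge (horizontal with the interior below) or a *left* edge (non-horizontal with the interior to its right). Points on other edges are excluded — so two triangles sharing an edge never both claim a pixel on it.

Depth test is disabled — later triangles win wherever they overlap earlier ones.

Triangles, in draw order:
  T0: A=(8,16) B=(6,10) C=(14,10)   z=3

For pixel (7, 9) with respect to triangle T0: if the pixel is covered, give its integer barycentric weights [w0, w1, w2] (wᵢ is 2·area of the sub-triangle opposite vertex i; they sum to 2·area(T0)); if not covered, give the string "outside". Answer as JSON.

T0:
  2·area = 48
  edge (8, 16)→(6, 10): d=(-2,-6) top-left  bias=+0
  edge (6, 10)→(14, 10): d=(8,0) top-left  bias=+0
  edge (14, 10)→(8, 16): d=(-6,6) right/bottom  bias=-1
    (1,0)@(3, 1): e=[0,-72,120] → ·  [on edge]
    (2,3)@(5, 7): e=[0,-24,72] → ·  [on edge]
    (8,3)@(17, 7): e=[72,-24,0] → ·  [on edge]
    (7,4)@(15, 9): e=[56,-8,0] → ·  [on edge]
    (3,5)@(7, 11): e=[4,8,36] → #
    (4,5)@(9, 11): e=[16,8,24] → #
    (5,5)@(11, 11): e=[28,8,12] → #
    (6,5)@(13, 11): e=[40,8,0] → ·  [on edge]
    (3,6)@(7, 13): e=[0,24,24] → #  [on edge]
    (5,6)@(11, 13): e=[24,24,0] → ·  [on edge]
    (3,7)@(7, 15): e=[-4,40,12] → ·
    (4,7)@(9, 15): e=[8,40,0] → ·  [on edge]
    (3,8)@(7, 17): e=[-8,56,0] → ·  [on edge]
    (2,9)@(5, 19): e=[-24,72,0] → ·  [on edge]
    (4,9)@(9, 19): e=[0,72,-24] → ·  [on edge]
  covered (5 px):
    · · · · · · · · ·
    · · · · · · · · ·
    · · · · · · · · ·
    · · · · · · · · ·
    · · · · · · · · ·
    · · · # # # · · ·
    · · · # # · · · ·
    · · · · · · · · ·
    · · · · · · · · ·
    · · · · · · · · ·

Answer: "outside"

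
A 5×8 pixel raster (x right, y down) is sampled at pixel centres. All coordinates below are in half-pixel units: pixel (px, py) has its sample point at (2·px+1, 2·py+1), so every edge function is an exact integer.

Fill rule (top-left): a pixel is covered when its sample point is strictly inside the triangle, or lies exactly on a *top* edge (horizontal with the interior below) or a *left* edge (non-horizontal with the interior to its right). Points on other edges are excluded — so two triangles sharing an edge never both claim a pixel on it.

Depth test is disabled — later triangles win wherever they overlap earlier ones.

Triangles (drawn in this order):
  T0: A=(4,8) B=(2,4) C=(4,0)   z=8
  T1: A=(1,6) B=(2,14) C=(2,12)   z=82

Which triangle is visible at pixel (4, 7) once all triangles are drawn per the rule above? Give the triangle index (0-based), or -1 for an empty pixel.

T0:
  2·area = 16
  edge (4, 8)→(2, 4): d=(-2,-4) top-left  bias=+0
  edge (2, 4)→(4, 0): d=(2,-4) top-left  bias=+0
  edge (4, 0)→(4, 8): d=(0,8) right/bottom  bias=-1
    (1,1)@(3, 3): e=[6,2,8] → █
    (2,1)@(5, 3): e=[14,10,-8] → ·
    (1,2)@(3, 5): e=[2,6,8] → █
    (2,2)@(5, 5): e=[10,14,-8] → ·
    (1,3)@(3, 7): e=[-2,10,8] → ·
  covered (2 px):
    · · · · ·
    · █ · · ·
    · █ · · ·
    · · · · ·
    · · · · ·
    · · · · ·
    · · · · ·
    · · · · ·
T1:
  2·area = 2  (B↔C swapped to make it positive)
  edge (1, 6)→(2, 12): d=(1,6) right/bottom  bias=-1
  edge (2, 12)→(2, 14): d=(0,2) right/bottom  bias=-1
  edge (2, 14)→(1, 6): d=(-1,-8) top-left  bias=+0
  covered (0 px):
    · · · · ·
    · · · · ·
    · · · · ·
    · · · · ·
    · · · · ·
    · · · · ·
    · · · · ·
    · · · · ·

Z-buffer (winner per pixel, '.' = empty):
  . . . . .
  . 0 . . .
  . 0 . . .
  . . . . .
  . . . . .
  . . . . .
  . . . . .
  . . . . .

Final: -1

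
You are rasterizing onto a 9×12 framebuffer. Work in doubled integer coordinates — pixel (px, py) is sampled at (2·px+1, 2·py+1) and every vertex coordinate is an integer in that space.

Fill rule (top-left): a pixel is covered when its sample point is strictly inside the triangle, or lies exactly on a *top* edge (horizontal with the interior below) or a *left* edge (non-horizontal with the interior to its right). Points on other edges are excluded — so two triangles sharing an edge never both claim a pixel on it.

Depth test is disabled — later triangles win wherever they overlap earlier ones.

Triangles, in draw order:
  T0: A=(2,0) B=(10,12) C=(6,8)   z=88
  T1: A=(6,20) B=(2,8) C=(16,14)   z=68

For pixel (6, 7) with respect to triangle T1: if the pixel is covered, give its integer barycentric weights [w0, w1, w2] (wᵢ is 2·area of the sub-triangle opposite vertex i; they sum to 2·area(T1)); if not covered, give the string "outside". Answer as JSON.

T0:
  2·area = 16
  edge (2, 0)→(10, 12): d=(8,12) right/bottom  bias=-1
  edge (10, 12)→(6, 8): d=(-4,-4) top-left  bias=+0
  edge (6, 8)→(2, 0): d=(-4,-8) top-left  bias=+0
    (0,1)@(1, 3): e=[36,0,-20] → ·  [on edge]
    (1,2)@(3, 5): e=[28,0,-12] → ·  [on edge]
    (2,2)@(5, 5): e=[4,8,4] → █
    (3,2)@(7, 5): e=[-20,16,20] → ·
    (2,3)@(5, 7): e=[20,0,-4] → ·  [on edge]
    (3,4)@(7, 9): e=[12,0,4] → █  [on edge]
    (4,4)@(9, 9): e=[-12,8,20] → ·
    (3,5)@(7, 11): e=[28,-8,-4] → ·
    (4,5)@(9, 11): e=[4,0,12] → █  [on edge]
    (5,5)@(11, 11): e=[-20,8,28] → ·
    (4,6)@(9, 13): e=[20,-8,4] → ·
    (5,6)@(11, 13): e=[-4,0,20] → ·  [on edge]
    (6,7)@(13, 15): e=[-12,0,28] → ·  [on edge]
    (7,8)@(15, 17): e=[-20,0,36] → ·  [on edge]
    (8,9)@(17, 19): e=[-28,0,44] → ·  [on edge]
  covered (3 px):
    · · · · · · · · ·
    · · · · · · · · ·
    · · █ · · · · · ·
    · · · · · · · · ·
    · · · █ · · · · ·
    · · · · █ · · · ·
    · · · · · · · · ·
    · · · · · · · · ·
    · · · · · · · · ·
    · · · · · · · · ·
    · · · · · · · · ·
    · · · · · · · · ·
T1:
  2·area = 144
  edge (6, 20)→(2, 8): d=(-4,-12) top-left  bias=+0
  edge (2, 8)→(16, 14): d=(14,6) right/bottom  bias=-1
  edge (16, 14)→(6, 20): d=(-10,6) right/bottom  bias=-1
    (0,2)@(1, 5): e=[0,-36,180] → ·  [on edge]
    (1,4)@(3, 9): e=[8,8,128] → █
    (2,4)@(5, 9): e=[32,-4,116] → ·
    (1,5)@(3, 11): e=[0,36,108] → █  [on edge]
    (2,5)@(5, 11): e=[24,24,96] → █
    (3,5)@(7, 11): e=[48,12,84] → █
    (4,5)@(9, 11): e=[72,0,72] → ·  [on edge]
    (1,6)@(3, 13): e=[-8,64,88] → ·
    (2,6)@(5, 13): e=[16,52,76] → █
    (4,6)@(9, 13): e=[64,28,52] → █
    (5,6)@(11, 13): e=[88,16,40] → █
    (6,6)@(13, 13): e=[112,4,28] → █
    (2,8)@(5, 17): e=[0,108,36] → █  [on edge]
    (5,8)@(11, 17): e=[72,72,0] → ·  [on edge]
    (0,11)@(1, 23): e=[-72,216,0] → ·  [on edge]
    (3,11)@(7, 23): e=[0,180,-36] → ·  [on edge]
  covered (18 px):
    · · · · · · · · ·
    · · · · · · · · ·
    · · · · · · · · ·
    · · · · · · · · ·
    · █ · · · · · · ·
    · █ █ █ · · · · ·
    · · █ █ █ █ █ · ·
    · · █ █ █ █ █ · ·
    · · █ █ █ · · · ·
    · · · █ · · · · ·
    · · · · · · · · ·
    · · · · · · · · ·

Result: [32,8,104]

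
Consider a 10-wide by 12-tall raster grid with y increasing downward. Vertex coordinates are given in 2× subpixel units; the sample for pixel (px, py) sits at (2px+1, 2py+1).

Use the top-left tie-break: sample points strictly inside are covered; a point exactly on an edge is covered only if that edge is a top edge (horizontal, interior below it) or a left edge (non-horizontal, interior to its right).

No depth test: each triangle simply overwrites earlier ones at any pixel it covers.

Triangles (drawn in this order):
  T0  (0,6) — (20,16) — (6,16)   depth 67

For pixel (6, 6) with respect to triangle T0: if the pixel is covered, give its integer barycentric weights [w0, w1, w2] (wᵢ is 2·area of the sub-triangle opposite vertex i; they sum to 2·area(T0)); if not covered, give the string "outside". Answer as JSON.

T0:
  2·area = 140
  edge (0, 6)→(20, 16): d=(20,10) right/bottom  bias=-1
  edge (20, 16)→(6, 16): d=(-14,0) right/bottom  bias=-1
  edge (6, 16)→(0, 6): d=(-6,-10) top-left  bias=+0
    (0,3)@(1, 7): e=[10,126,4] → X
    (1,3)@(3, 7): e=[-10,126,24] → .
    (0,4)@(1, 9): e=[50,98,-8] → .
    (1,4)@(3, 9): e=[30,98,12] → X
    (2,4)@(5, 9): e=[10,98,32] → X
    (3,4)@(7, 9): e=[-10,98,52] → .
    (1,5)@(3, 11): e=[70,70,0] → X  [on edge]
    (3,5)@(7, 11): e=[30,70,40] → X
    (4,5)@(9, 11): e=[10,70,60] → X
    (5,5)@(11, 11): e=[-10,70,80] → .
    (1,6)@(3, 13): e=[110,42,-12] → .
    (2,6)@(5, 13): e=[90,42,8] → X
    (4,10)@(9, 21): e=[210,-70,0] → .  [on edge]
  covered (18 px):
    . . . . . . . . . .
    . . . . . . . . . .
    . . . . . . . . . .
    X . . . . . . . . .
    . X X . . . . . . .
    . X X X X . . . . .
    . . X X X X X . . .
    . . . X X X X X X .
    . . . . . . . . . .
    . . . . . . . . . .
    . . . . . . . . . .
    . . . . . . . . . .

Final: [42,88,10]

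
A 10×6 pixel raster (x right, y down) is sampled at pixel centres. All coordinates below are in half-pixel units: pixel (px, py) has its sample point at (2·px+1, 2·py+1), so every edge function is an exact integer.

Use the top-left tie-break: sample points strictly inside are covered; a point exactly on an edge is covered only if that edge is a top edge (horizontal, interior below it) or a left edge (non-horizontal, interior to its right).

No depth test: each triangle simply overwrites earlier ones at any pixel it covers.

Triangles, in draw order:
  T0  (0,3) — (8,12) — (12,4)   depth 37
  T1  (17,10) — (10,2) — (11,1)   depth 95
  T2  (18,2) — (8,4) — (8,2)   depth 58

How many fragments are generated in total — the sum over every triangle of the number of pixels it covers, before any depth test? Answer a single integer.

T0:
  2·area = 100  (B↔C swapped to make it positive)
  edge (0, 3)→(12, 4): d=(12,1) right/bottom  bias=-1
  edge (12, 4)→(8, 12): d=(-4,8) right/bottom  bias=-1
  edge (8, 12)→(0, 3): d=(-8,-9) top-left  bias=+0
    (1,2)@(3, 5): e=[21,68,11] → #
    (2,2)@(5, 5): e=[19,52,29] → #
    (3,2)@(7, 5): e=[17,36,47] → #
    (4,2)@(9, 5): e=[15,20,65] → #
    (5,2)@(11, 5): e=[13,4,83] → #
    (6,2)@(13, 5): e=[11,-12,101] → ·
    (1,3)@(3, 7): e=[45,60,-5] → ·
    (2,3)@(5, 7): e=[43,44,13] → #
    (5,3)@(11, 7): e=[37,-4,67] → ·
    (2,4)@(5, 9): e=[67,36,-3] → ·
    (3,4)@(7, 9): e=[65,20,15] → #
    (5,4)@(11, 9): e=[61,-12,51] → ·
  covered (10 px):
    · · · · · · · · · ·
    · · · · · · · · · ·
    · # # # # # · · · ·
    · · # # # · · · · ·
    · · · # # · · · · ·
    · · · · · · · · · ·
T1:
  2·area = 15
  edge (17, 10)→(10, 2): d=(-7,-8) top-left  bias=+0
  edge (10, 2)→(11, 1): d=(1,-1) top-left  bias=+0
  edge (11, 1)→(17, 10): d=(6,9) right/bottom  bias=-1
    (5,0)@(11, 1): e=[15,0,0] → ·  [on edge]
    (4,1)@(9, 3): e=[-15,0,30] → ·  [on edge]
    (5,1)@(11, 3): e=[1,2,12] → #
    (6,1)@(13, 3): e=[17,4,-6] → ·
    (3,2)@(7, 5): e=[-45,0,60] → ·  [on edge]
    (5,2)@(11, 5): e=[-13,4,24] → ·
    (6,2)@(13, 5): e=[3,6,6] → #
    (7,2)@(15, 5): e=[19,8,-12] → ·
    (2,3)@(5, 7): e=[-75,0,90] → ·  [on edge]
    (6,3)@(13, 7): e=[-11,8,18] → ·
    (7,3)@(15, 7): e=[5,10,0] → ·  [on edge]
    (1,4)@(3, 9): e=[-105,0,120] → ·  [on edge]
    (0,5)@(1, 11): e=[-135,0,150] → ·  [on edge]
  covered (2 px):
    · · · · · · · · · ·
    · · · · · # · · · ·
    · · · · · · # · · ·
    · · · · · · · · · ·
    · · · · · · · · · ·
    · · · · · · · · · ·
T2:
  2·area = 20
  edge (18, 2)→(8, 4): d=(-10,2) right/bottom  bias=-1
  edge (8, 4)→(8, 2): d=(0,-2) top-left  bias=+0
  edge (8, 2)→(18, 2): d=(10,0) top-left  bias=+0
    (4,1)@(9, 3): e=[8,2,10] → #
    (5,1)@(11, 3): e=[4,6,10] → #
    (6,1)@(13, 3): e=[0,10,10] → ·  [on edge]
    (1,2)@(3, 5): e=[0,-10,30] → ·  [on edge]
    (4,2)@(9, 5): e=[-12,2,30] → ·
    (5,2)@(11, 5): e=[-16,6,30] → ·
  covered (2 px):
    · · · · · · · · · ·
    · · · · # # · · · ·
    · · · · · · · · · ·
    · · · · · · · · · ·
    · · · · · · · · · ·
    · · · · · · · · · ·

Result: 14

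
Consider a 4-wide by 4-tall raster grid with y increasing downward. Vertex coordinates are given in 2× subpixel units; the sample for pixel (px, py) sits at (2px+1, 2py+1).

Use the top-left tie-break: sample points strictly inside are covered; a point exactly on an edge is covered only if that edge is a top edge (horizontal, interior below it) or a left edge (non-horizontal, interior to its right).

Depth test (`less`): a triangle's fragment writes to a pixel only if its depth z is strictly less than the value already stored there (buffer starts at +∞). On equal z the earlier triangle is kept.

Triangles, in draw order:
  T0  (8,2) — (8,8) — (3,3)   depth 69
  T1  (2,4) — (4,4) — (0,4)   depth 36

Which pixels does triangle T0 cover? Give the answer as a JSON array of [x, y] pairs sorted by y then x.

T0:
  2·area = 30
  edge (8, 2)→(8, 8): d=(0,6) right/bottom  bias=-1
  edge (8, 8)→(3, 3): d=(-5,-5) top-left  bias=+0
  edge (3, 3)→(8, 2): d=(5,-1) top-left  bias=+0
    (0,0)@(1, 1): e=[42,0,-12] → ·  [on edge]
    (1,1)@(3, 3): e=[30,0,0] → █  [on edge]
    (2,1)@(5, 3): e=[18,10,2] → █
    (3,1)@(7, 3): e=[6,20,4] → █
    (1,2)@(3, 5): e=[30,-10,10] → ·
    (2,2)@(5, 5): e=[18,0,12] → █  [on edge]
    (2,3)@(5, 7): e=[18,-10,22] → ·
    (3,3)@(7, 7): e=[6,0,24] → █  [on edge]
  covered (6 px):
    · · · ·
    · █ █ █
    · · █ █
    · · · █
T1:
  degenerate (2·area = 0) — covers nothing

Answer: [[1,1],[2,1],[3,1],[2,2],[3,2],[3,3]]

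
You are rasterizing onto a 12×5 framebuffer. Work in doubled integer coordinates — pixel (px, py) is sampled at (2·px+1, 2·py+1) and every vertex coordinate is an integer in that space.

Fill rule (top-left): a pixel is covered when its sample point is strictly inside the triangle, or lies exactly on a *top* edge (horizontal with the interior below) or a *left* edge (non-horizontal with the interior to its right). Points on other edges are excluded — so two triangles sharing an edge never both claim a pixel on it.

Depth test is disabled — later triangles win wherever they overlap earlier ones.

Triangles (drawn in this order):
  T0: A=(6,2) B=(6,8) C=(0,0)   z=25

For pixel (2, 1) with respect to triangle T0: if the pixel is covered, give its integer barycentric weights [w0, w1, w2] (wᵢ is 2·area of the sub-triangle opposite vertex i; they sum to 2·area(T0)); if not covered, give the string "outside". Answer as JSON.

T0:
  2·area = 36
  edge (6, 2)→(6, 8): d=(0,6) right/bottom  bias=-1
  edge (6, 8)→(0, 0): d=(-6,-8) top-left  bias=+0
  edge (0, 0)→(6, 2): d=(6,2) right/bottom  bias=-1
    (0,0)@(1, 1): e=[30,2,4] → #
    (1,0)@(3, 1): e=[18,18,0] → ·  [on edge]
    (0,1)@(1, 3): e=[30,-10,16] → ·
    (1,1)@(3, 3): e=[18,6,12] → #
    (2,1)@(5, 3): e=[6,22,8] → #
    (3,1)@(7, 3): e=[-6,38,4] → ·
    (4,1)@(9, 3): e=[-18,54,0] → ·  [on edge]
    (1,2)@(3, 5): e=[18,-6,24] → ·
    (2,2)@(5, 5): e=[6,10,20] → #
    (3,2)@(7, 5): e=[-6,26,16] → ·
    (7,2)@(15, 5): e=[-54,90,0] → ·  [on edge]
    (2,3)@(5, 7): e=[6,-2,32] → ·
    (10,3)@(21, 7): e=[-90,126,0] → ·  [on edge]
  covered (4 px):
    # · · · · · · · · · · ·
    · # # · · · · · · · · ·
    · · # · · · · · · · · ·
    · · · · · · · · · · · ·
    · · · · · · · · · · · ·

Final: [22,8,6]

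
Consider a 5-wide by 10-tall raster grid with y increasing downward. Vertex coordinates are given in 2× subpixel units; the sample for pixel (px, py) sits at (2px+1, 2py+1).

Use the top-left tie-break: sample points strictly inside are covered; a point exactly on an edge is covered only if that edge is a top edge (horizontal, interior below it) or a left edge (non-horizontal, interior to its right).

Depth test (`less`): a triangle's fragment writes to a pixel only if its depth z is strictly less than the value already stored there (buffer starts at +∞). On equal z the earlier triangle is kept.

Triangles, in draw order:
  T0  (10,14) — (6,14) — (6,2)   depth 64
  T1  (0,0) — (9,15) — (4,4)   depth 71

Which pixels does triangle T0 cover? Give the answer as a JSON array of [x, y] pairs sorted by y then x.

T0:
  2·area = 48
  edge (10, 14)→(6, 14): d=(-4,0) right/bottom  bias=-1
  edge (6, 14)→(6, 2): d=(0,-12) top-left  bias=+0
  edge (6, 2)→(10, 14): d=(4,12) right/bottom  bias=-1
    (3,2)@(7, 5): e=[36,12,0] → .  [on edge]
    (3,3)@(7, 7): e=[28,12,8] → X
    (4,3)@(9, 7): e=[28,36,-16] → .
    (3,4)@(7, 9): e=[20,12,16] → X
    (4,4)@(9, 9): e=[20,36,-8] → .
    (3,5)@(7, 11): e=[12,12,24] → X
    (4,5)@(9, 11): e=[12,36,0] → .  [on edge]
    (3,6)@(7, 13): e=[4,12,32] → X
    (4,6)@(9, 13): e=[4,36,8] → X
    (3,7)@(7, 15): e=[-4,12,40] → .
    (4,7)@(9, 15): e=[-4,36,16] → .
  covered (5 px):
    . . . . .
    . . . . .
    . . . . .
    . . . X .
    . . . X .
    . . . X .
    . . . X X
    . . . . .
    . . . . .
    . . . . .
T1:
  2·area = 24  (B↔C swapped to make it positive)
  edge (0, 0)→(4, 4): d=(4,4) right/bottom  bias=-1
  edge (4, 4)→(9, 15): d=(5,11) right/bottom  bias=-1
  edge (9, 15)→(0, 0): d=(-9,-15) top-left  bias=+0
    (0,0)@(1, 1): e=[0,18,6] → .  [on edge]
    (1,1)@(3, 3): e=[0,6,18] → .  [on edge]
    (1,2)@(3, 5): e=[8,16,0] → X  [on edge]
    (2,2)@(5, 5): e=[0,-6,30] → .  [on edge]
    (1,3)@(3, 7): e=[16,26,-18] → .
    (2,3)@(5, 7): e=[8,4,12] → X
    (3,3)@(7, 7): e=[0,-18,42] → .  [on edge]
    (2,4)@(5, 9): e=[16,14,-6] → .
    (4,4)@(9, 9): e=[0,-30,54] → .  [on edge]
    (3,5)@(7, 11): e=[16,2,6] → X
    (4,5)@(9, 11): e=[8,-20,36] → .
    (3,6)@(7, 13): e=[24,12,-12] → .
    (4,7)@(9, 15): e=[24,0,0] → .  [on edge]
  covered (3 px):
    . . . . .
    . . . . .
    . X . . .
    . . X . .
    . . . . .
    . . . X .
    . . . . .
    . . . . .
    . . . . .
    . . . . .

Result: [[3,3],[3,4],[3,5],[3,6],[4,6]]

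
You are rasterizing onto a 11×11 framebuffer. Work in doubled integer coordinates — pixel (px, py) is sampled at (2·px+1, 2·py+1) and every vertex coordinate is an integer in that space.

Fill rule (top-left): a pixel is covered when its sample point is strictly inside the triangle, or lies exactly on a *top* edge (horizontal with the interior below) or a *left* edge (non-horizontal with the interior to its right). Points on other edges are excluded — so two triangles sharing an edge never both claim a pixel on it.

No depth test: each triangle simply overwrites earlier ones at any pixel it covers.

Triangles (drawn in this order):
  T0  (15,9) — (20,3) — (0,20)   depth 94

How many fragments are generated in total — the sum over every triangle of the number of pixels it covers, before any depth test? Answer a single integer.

T0:
  2·area = 35  (B↔C swapped to make it positive)
  edge (15, 9)→(0, 20): d=(-15,11) right/bottom  bias=-1
  edge (0, 20)→(20, 3): d=(20,-17) top-left  bias=+0
  edge (20, 3)→(15, 9): d=(-5,6) right/bottom  bias=-1
    (6,4)@(13, 9): e=[22,1,12] → #
    (7,4)@(15, 9): e=[0,35,0] → ·  [on edge]
    (5,5)@(11, 11): e=[14,7,14] → #
    (6,5)@(13, 11): e=[-8,41,2] → ·
    (4,6)@(9, 13): e=[6,13,16] → #
    (5,6)@(11, 13): e=[-16,47,4] → ·
    (4,7)@(9, 15): e=[-24,53,6] → ·
    (2,10)@(5, 21): e=[-70,105,0] → ·  [on edge]
  covered (3 px):
    · · · · · · · · · · ·
    · · · · · · · · · · ·
    · · · · · · · · · · ·
    · · · · · · · · · · ·
    · · · · · · # · · · ·
    · · · · · # · · · · ·
    · · · · # · · · · · ·
    · · · · · · · · · · ·
    · · · · · · · · · · ·
    · · · · · · · · · · ·
    · · · · · · · · · · ·

Answer: 3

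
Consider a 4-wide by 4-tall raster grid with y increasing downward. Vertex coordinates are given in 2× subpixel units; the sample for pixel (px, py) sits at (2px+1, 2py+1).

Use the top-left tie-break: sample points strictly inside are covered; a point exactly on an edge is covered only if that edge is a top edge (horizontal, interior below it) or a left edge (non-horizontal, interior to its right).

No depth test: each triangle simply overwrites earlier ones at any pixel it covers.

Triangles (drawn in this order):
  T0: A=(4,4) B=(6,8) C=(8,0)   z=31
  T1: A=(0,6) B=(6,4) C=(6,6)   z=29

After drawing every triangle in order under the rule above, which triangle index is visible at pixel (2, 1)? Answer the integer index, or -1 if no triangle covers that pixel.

T0:
  2·area = 24  (B↔C swapped to make it positive)
  edge (4, 4)→(8, 0): d=(4,-4) top-left  bias=+0
  edge (8, 0)→(6, 8): d=(-2,8) right/bottom  bias=-1
  edge (6, 8)→(4, 4): d=(-2,-4) top-left  bias=+0
    (3,0)@(7, 1): e=[0,6,18] → █  [on edge]
    (2,1)@(5, 3): e=[0,18,6] → █  [on edge]
    (1,2)@(3, 5): e=[0,30,-6] → ·  [on edge]
    (2,2)@(5, 5): e=[8,14,2] → █
    (3,2)@(7, 5): e=[16,-2,10] → ·
    (0,3)@(1, 7): e=[0,42,-18] → ·  [on edge]
    (2,3)@(5, 7): e=[16,10,-2] → ·
  covered (4 px):
    · · · █
    · · █ █
    · · █ ·
    · · · ·
T1:
  2·area = 12
  edge (0, 6)→(6, 4): d=(6,-2) top-left  bias=+0
  edge (6, 4)→(6, 6): d=(0,2) right/bottom  bias=-1
  edge (6, 6)→(0, 6): d=(-6,0) right/bottom  bias=-1
    (1,2)@(3, 5): e=[0,6,6] → █  [on edge]
    (2,2)@(5, 5): e=[4,2,6] → █
    (3,2)@(7, 5): e=[8,-2,6] → ·
    (1,3)@(3, 7): e=[12,6,-6] → ·
    (2,3)@(5, 7): e=[16,2,-6] → ·
  covered (2 px):
    · · · ·
    · · · ·
    · █ █ ·
    · · · ·

Z-buffer (winner per pixel, '.' = empty):
  . . . 0
  . . 0 0
  . 1 1 .
  . . . .

Answer: 0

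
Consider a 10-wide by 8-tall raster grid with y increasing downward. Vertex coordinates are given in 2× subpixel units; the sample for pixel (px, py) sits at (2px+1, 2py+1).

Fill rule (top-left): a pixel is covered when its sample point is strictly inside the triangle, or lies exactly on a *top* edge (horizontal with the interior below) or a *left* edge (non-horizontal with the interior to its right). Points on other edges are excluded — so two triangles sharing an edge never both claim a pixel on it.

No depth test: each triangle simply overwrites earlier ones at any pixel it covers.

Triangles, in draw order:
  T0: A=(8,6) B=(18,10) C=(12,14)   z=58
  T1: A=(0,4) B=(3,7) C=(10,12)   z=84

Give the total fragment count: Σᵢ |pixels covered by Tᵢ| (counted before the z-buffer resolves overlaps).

T0:
  2·area = 64
  edge (8, 6)→(18, 10): d=(10,4) right/bottom  bias=-1
  edge (18, 10)→(12, 14): d=(-6,4) right/bottom  bias=-1
  edge (12, 14)→(8, 6): d=(-4,-8) top-left  bias=+0
    (4,3)@(9, 7): e=[6,54,4] → █
    (5,3)@(11, 7): e=[-2,46,20] → ·
    (4,4)@(9, 9): e=[26,42,-4] → ·
    (5,4)@(11, 9): e=[18,34,12] → █
    (6,4)@(13, 9): e=[10,26,28] → █
    (7,4)@(15, 9): e=[2,18,44] → █
    (8,4)@(17, 9): e=[-6,10,60] → ·
    (5,5)@(11, 11): e=[38,22,4] → █
    (8,5)@(17, 11): e=[14,-2,52] → ·
    (5,6)@(11, 13): e=[58,10,-4] → ·
    (6,6)@(13, 13): e=[50,2,12] → █
    (7,6)@(15, 13): e=[42,-6,28] → ·
  covered (8 px):
    · · · · · · · · · ·
    · · · · · · · · · ·
    · · · · · · · · · ·
    · · · · █ · · · · ·
    · · · · · █ █ █ · ·
    · · · · · █ █ █ · ·
    · · · · · · █ · · ·
    · · · · · · · · · ·
T1:
  2·area = 6  (B↔C swapped to make it positive)
  edge (0, 4)→(10, 12): d=(10,8) right/bottom  bias=-1
  edge (10, 12)→(3, 7): d=(-7,-5) top-left  bias=+0
  edge (3, 7)→(0, 4): d=(-3,-3) top-left  bias=+0
    (0,2)@(1, 5): e=[2,4,0] → █  [on edge]
    (1,2)@(3, 5): e=[-14,14,6] → ·
    (0,3)@(1, 7): e=[22,-10,-6] → ·
    (1,3)@(3, 7): e=[6,0,0] → █  [on edge]
    (2,3)@(5, 7): e=[-10,10,6] → ·
    (1,4)@(3, 9): e=[26,-14,-6] → ·
    (2,4)@(5, 9): e=[10,-4,0] → ·  [on edge]
    (3,5)@(7, 11): e=[14,-8,0] → ·  [on edge]
    (4,6)@(9, 13): e=[18,-12,0] → ·  [on edge]
    (5,7)@(11, 15): e=[22,-16,0] → ·  [on edge]
  covered (2 px):
    · · · · · · · · · ·
    · · · · · · · · · ·
    █ · · · · · · · · ·
    · █ · · · · · · · ·
    · · · · · · · · · ·
    · · · · · · · · · ·
    · · · · · · · · · ·
    · · · · · · · · · ·

Answer: 10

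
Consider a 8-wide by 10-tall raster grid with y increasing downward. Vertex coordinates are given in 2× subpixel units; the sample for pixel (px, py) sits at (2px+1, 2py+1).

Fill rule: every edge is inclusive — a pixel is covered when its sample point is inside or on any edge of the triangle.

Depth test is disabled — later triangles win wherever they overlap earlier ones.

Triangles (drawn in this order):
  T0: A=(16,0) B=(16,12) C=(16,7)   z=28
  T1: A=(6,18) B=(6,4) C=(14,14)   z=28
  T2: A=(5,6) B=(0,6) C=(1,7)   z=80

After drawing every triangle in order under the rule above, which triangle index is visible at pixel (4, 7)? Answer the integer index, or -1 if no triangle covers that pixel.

T0:
  degenerate (2·area = 0) — covers nothing
T1:
  2·area = 112
  edge (6, 18)→(6, 4): d=(0,-14) inclusive
  edge (6, 4)→(14, 14): d=(8,10) inclusive
  edge (14, 14)→(6, 18): d=(-8,4) inclusive
    (3,3)@(7, 7): e=[14,14,84] → #
    (4,3)@(9, 7): e=[42,-6,76] → ·
    (3,4)@(7, 9): e=[14,30,68] → #
    (4,4)@(9, 9): e=[42,10,60] → #
    (5,4)@(11, 9): e=[70,-10,52] → ·
    (3,5)@(7, 11): e=[14,46,52] → #
    (5,5)@(11, 11): e=[70,6,36] → #
    (6,5)@(13, 11): e=[98,-14,28] → ·
    (3,6)@(7, 13): e=[14,62,36] → #
    (6,6)@(13, 13): e=[98,2,12] → #
    (7,6)@(15, 13): e=[126,-18,4] → ·
    (3,7)@(7, 15): e=[14,78,20] → #
  covered (14 px):
    · · · · · · · ·
    · · · · · · · ·
    · · · · · · · ·
    · · · # · · · ·
    · · · # # · · ·
    · · · # # # · ·
    · · · # # # # ·
    · · · # # # · ·
    · · · # · · · ·
    · · · · · · · ·
T2:
  2·area = 5  (B↔C swapped to make it positive)
  edge (5, 6)→(1, 7): d=(-4,1) inclusive
  edge (1, 7)→(0, 6): d=(-1,-1) inclusive
  edge (0, 6)→(5, 6): d=(5,0) inclusive
    (4,2)@(9, 5): e=[0,10,-5] → ·  [on edge]
    (0,3)@(1, 7): e=[0,0,5] → #  [on edge]
    (1,3)@(3, 7): e=[-2,2,5] → ·
    (0,4)@(1, 9): e=[-8,-2,15] → ·
    (1,4)@(3, 9): e=[-10,0,15] → ·  [on edge]
    (2,5)@(5, 11): e=[-20,0,25] → ·  [on edge]
    (3,6)@(7, 13): e=[-30,0,35] → ·  [on edge]
    (4,7)@(9, 15): e=[-40,0,45] → ·  [on edge]
    (5,8)@(11, 17): e=[-50,0,55] → ·  [on edge]
    (6,9)@(13, 19): e=[-60,0,65] → ·  [on edge]
  covered (1 px):
    · · · · · · · ·
    · · · · · · · ·
    · · · · · · · ·
    # · · · · · · ·
    · · · · · · · ·
    · · · · · · · ·
    · · · · · · · ·
    · · · · · · · ·
    · · · · · · · ·
    · · · · · · · ·

Z-buffer (winner per pixel, '.' = empty):
  . . . . . . . .
  . . . . . . . .
  . . . . . . . .
  2 . . 1 . . . .
  . . . 1 1 . . .
  . . . 1 1 1 . .
  . . . 1 1 1 1 .
  . . . 1 1 1 . .
  . . . 1 . . . .
  . . . . . . . .

Result: 1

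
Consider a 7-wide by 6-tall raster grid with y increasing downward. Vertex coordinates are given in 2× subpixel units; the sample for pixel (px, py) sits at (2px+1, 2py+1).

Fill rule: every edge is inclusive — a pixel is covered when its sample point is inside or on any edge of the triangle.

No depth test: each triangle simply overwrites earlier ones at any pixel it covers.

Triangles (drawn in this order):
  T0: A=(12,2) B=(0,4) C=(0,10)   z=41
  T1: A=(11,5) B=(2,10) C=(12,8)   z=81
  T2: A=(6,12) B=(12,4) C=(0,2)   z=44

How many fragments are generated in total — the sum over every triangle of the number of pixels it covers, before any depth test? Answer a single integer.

T0:
  2·area = 72  (B↔C swapped to make it positive)
  edge (12, 2)→(0, 10): d=(-12,8) inclusive
  edge (0, 10)→(0, 4): d=(0,-6) inclusive
  edge (0, 4)→(12, 2): d=(12,-2) inclusive
    (3,1)@(7, 3): e=[28,42,2] → █
    (4,1)@(9, 3): e=[12,54,6] → █
    (5,1)@(11, 3): e=[-4,66,10] → ·
    (0,2)@(1, 5): e=[52,6,14] → █
    (1,2)@(3, 5): e=[36,18,18] → █
    (2,2)@(5, 5): e=[20,30,22] → █
    (4,2)@(9, 5): e=[-12,54,30] → ·
    (0,3)@(1, 7): e=[28,6,38] → █
    (2,3)@(5, 7): e=[-4,30,46] → ·
    (3,3)@(7, 7): e=[-20,42,50] → ·
    (0,4)@(1, 9): e=[4,6,62] → █
    (1,4)@(3, 9): e=[-12,18,66] → ·
  covered (9 px):
    · · · · · · ·
    · · · █ █ · ·
    █ █ █ █ · · ·
    █ █ · · · · ·
    █ · · · · · ·
    · · · · · · ·
T1:
  2·area = 32  (B↔C swapped to make it positive)
  edge (11, 5)→(12, 8): d=(1,3) inclusive
  edge (12, 8)→(2, 10): d=(-10,2) inclusive
  edge (2, 10)→(11, 5): d=(9,-5) inclusive
    (5,2)@(11, 5): e=[0,32,0] → █  [on edge]
    (6,2)@(13, 5): e=[-6,28,10] → ·
    (4,3)@(9, 7): e=[8,16,8] → █
    (6,3)@(13, 7): e=[-4,8,28] → ·
    (2,4)@(5, 9): e=[22,4,6] → █
    (3,4)@(7, 9): e=[16,0,16] → █  [on edge]
    (4,4)@(9, 9): e=[10,-4,26] → ·
    (5,4)@(11, 9): e=[4,-8,36] → ·
    (2,5)@(5, 11): e=[24,-16,24] → ·
    (3,5)@(7, 11): e=[18,-20,34] → ·
    (6,5)@(13, 11): e=[0,-32,64] → ·  [on edge]
  covered (5 px):
    · · · · · · ·
    · · · · · · ·
    · · · · · █ ·
    · · · · █ █ ·
    · · █ █ · · ·
    · · · · · · ·
T2:
  2·area = 108  (B↔C swapped to make it positive)
  edge (6, 12)→(0, 2): d=(-6,-10) inclusive
  edge (0, 2)→(12, 4): d=(12,2) inclusive
  edge (12, 4)→(6, 12): d=(-6,8) inclusive
    (0,1)@(1, 3): e=[4,10,94] → █
    (1,1)@(3, 3): e=[24,6,78] → █
    (2,1)@(5, 3): e=[44,2,62] → █
    (3,1)@(7, 3): e=[64,-2,46] → ·
    (0,2)@(1, 5): e=[-8,34,82] → ·
    (1,2)@(3, 5): e=[12,30,66] → █
    (3,2)@(7, 5): e=[52,22,34] → █
    (4,2)@(9, 5): e=[72,18,18] → █
    (5,2)@(11, 5): e=[92,14,2] → █
    (6,2)@(13, 5): e=[112,10,-14] → ·
    (1,3)@(3, 7): e=[0,54,54] → █  [on edge]
    (5,3)@(11, 7): e=[80,38,-10] → ·
  covered (14 px):
    · · · · · · ·
    █ █ █ · · · ·
    · █ █ █ █ █ ·
    · █ █ █ █ · ·
    · · █ █ · · ·
    · · · · · · ·

Result: 28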